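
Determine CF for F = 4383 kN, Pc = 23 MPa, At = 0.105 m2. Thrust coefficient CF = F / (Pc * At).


CF = 4383000 / (23e6 * 0.105) = 1.81

1.81


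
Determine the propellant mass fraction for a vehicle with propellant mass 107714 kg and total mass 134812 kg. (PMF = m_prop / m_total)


PMF = 107714 / 134812 = 0.799

0.799


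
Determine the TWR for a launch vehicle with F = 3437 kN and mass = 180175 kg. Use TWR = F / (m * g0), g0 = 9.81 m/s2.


TWR = 3437000 / (180175 * 9.81) = 1.94

1.94


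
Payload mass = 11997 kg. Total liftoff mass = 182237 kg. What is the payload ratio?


PR = 11997 / 182237 = 0.0658

0.0658


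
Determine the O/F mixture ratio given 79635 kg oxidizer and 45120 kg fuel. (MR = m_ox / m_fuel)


MR = 79635 / 45120 = 1.76

1.76


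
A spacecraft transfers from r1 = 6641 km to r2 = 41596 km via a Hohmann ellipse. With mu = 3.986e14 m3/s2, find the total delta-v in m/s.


V1 = sqrt(mu/r1) = 7747.33 m/s
dV1 = V1*(sqrt(2*r2/(r1+r2)) - 1) = 2426.93 m/s
V2 = sqrt(mu/r2) = 3095.59 m/s
dV2 = V2*(1 - sqrt(2*r1/(r1+r2))) = 1471.22 m/s
Total dV = 3898 m/s

3898 m/s


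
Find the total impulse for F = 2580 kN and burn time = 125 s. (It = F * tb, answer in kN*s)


It = 2580 * 125 = 322500 kN*s

322500 kN*s


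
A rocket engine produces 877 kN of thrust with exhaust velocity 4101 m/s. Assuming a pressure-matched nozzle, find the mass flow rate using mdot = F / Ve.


mdot = F / Ve = 877000 / 4101 = 213.9 kg/s

213.9 kg/s


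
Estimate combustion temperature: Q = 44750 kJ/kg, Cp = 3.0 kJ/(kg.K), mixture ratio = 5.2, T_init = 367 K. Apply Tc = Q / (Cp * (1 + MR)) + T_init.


Tc = 44750 / (3.0 * (1 + 5.2)) + 367 = 2773 K

2773 K


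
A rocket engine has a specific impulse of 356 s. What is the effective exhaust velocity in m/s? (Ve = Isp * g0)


Ve = Isp * g0 = 356 * 9.81 = 3492.4 m/s

3492.4 m/s


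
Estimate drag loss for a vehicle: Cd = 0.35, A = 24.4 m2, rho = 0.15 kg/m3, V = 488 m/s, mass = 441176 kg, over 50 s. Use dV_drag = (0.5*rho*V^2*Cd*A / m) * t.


D = 0.5 * 0.15 * 488^2 * 0.35 * 24.4 = 152531.23 N
a = 152531.23 / 441176 = 0.3457 m/s2
dV = 0.3457 * 50 = 17.3 m/s

17.3 m/s


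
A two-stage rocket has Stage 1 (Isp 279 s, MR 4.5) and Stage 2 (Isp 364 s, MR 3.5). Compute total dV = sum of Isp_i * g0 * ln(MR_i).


dV1 = 279 * 9.81 * ln(4.5) = 4116.6 m/s
dV2 = 364 * 9.81 * ln(3.5) = 4473.4 m/s
Total dV = 4116.6 + 4473.4 = 8590.0 m/s ~ 8590 m/s

8590 m/s


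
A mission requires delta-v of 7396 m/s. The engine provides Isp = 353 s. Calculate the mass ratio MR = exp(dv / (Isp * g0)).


Ve = 353 * 9.81 = 3462.93 m/s
MR = exp(7396 / 3462.93) = 8.464

8.464


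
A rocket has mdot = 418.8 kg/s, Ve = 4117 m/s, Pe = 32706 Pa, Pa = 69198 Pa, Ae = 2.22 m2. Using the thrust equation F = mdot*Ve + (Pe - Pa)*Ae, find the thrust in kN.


F = 418.8 * 4117 + (32706 - 69198) * 2.22 = 1.6432e+06 N = 1643.2 kN

1643.2 kN


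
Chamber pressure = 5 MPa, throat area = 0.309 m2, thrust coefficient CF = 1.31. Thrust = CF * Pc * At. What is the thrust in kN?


F = 1.31 * 5e6 * 0.309 = 2.0240e+06 N = 2024.0 kN

2024.0 kN


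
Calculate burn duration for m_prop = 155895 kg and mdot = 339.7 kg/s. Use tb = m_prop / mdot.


tb = 155895 / 339.7 = 458.9 s

458.9 s


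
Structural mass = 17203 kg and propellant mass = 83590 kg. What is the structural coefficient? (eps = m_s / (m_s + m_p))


eps = 17203 / (17203 + 83590) = 0.1707

0.1707


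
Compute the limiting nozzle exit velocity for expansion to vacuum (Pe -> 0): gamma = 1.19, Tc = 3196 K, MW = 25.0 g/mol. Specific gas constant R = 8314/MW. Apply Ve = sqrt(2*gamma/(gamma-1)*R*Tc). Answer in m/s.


R = 8314 / 25.0 = 332.56 J/(kg.K)
Ve = sqrt(2 * 1.19 / (1.19 - 1) * 332.56 * 3196) = 3649 m/s

3649 m/s


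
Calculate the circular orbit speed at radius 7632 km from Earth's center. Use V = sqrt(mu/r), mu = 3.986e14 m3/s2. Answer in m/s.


V = sqrt(3.986e14 / 7632000) = 7227 m/s

7227 m/s


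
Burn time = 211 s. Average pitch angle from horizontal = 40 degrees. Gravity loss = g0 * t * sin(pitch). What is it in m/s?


GL = 9.81 * 211 * sin(40 deg) = 1331 m/s

1331 m/s


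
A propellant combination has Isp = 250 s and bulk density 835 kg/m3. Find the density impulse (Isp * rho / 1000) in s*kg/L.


rho*Isp = 250 * 835 / 1000 = 209 s*kg/L

209 s*kg/L


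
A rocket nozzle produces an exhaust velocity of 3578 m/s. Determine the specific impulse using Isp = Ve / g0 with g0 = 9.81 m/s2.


Isp = Ve / g0 = 3578 / 9.81 = 364.7 s

364.7 s


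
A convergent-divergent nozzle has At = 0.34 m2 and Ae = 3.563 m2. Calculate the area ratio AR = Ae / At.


AR = 3.563 / 0.34 = 10.5

10.5


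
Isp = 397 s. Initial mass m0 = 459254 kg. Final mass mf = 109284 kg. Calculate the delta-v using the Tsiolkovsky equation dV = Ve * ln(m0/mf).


Ve = 397 * 9.81 = 3894.57 m/s
dV = 3894.57 * ln(459254/109284) = 5591 m/s

5591 m/s


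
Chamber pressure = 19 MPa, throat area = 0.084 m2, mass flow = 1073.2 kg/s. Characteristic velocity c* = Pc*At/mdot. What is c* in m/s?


c* = 19e6 * 0.084 / 1073.2 = 1487 m/s

1487 m/s


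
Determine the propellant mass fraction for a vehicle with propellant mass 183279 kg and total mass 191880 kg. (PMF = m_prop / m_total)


PMF = 183279 / 191880 = 0.955

0.955


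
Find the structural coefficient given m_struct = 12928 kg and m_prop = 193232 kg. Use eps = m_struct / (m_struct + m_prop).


eps = 12928 / (12928 + 193232) = 0.0627

0.0627


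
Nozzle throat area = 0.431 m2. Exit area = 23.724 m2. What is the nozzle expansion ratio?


AR = 23.724 / 0.431 = 55.0

55.0


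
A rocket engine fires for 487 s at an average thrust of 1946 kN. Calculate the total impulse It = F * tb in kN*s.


It = 1946 * 487 = 947702 kN*s

947702 kN*s


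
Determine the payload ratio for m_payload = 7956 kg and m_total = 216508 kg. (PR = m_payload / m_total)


PR = 7956 / 216508 = 0.0367

0.0367


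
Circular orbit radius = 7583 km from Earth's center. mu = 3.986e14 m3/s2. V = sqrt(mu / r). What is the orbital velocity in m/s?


V = sqrt(3.986e14 / 7583000) = 7250 m/s

7250 m/s


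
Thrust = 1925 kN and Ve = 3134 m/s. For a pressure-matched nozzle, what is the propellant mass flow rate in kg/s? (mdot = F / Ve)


mdot = F / Ve = 1925000 / 3134 = 614.2 kg/s

614.2 kg/s


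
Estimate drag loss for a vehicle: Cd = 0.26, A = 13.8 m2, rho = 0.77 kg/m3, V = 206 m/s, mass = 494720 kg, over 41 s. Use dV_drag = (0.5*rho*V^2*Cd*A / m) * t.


D = 0.5 * 0.77 * 206^2 * 0.26 * 13.8 = 58620.24 N
a = 58620.24 / 494720 = 0.1185 m/s2
dV = 0.1185 * 41 = 4.9 m/s

4.9 m/s


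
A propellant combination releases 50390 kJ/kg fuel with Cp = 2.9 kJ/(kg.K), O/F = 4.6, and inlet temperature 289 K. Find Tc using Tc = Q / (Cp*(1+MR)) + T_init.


Tc = 50390 / (2.9 * (1 + 4.6)) + 289 = 3392 K

3392 K


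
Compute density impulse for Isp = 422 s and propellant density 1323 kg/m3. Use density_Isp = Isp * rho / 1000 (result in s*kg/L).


rho*Isp = 422 * 1323 / 1000 = 558 s*kg/L

558 s*kg/L


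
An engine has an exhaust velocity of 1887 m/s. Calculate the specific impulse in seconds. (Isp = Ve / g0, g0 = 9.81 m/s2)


Isp = Ve / g0 = 1887 / 9.81 = 192.4 s

192.4 s


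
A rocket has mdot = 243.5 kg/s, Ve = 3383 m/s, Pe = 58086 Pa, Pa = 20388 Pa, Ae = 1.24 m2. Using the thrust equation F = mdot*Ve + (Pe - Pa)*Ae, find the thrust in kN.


F = 243.5 * 3383 + (58086 - 20388) * 1.24 = 870506.0 N = 870.5 kN

870.5 kN


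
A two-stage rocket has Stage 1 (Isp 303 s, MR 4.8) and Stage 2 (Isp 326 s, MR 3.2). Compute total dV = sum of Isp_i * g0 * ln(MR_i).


dV1 = 303 * 9.81 * ln(4.8) = 4662.6 m/s
dV2 = 326 * 9.81 * ln(3.2) = 3719.8 m/s
Total dV = 4662.6 + 3719.8 = 8382.4 m/s ~ 8382 m/s

8382 m/s


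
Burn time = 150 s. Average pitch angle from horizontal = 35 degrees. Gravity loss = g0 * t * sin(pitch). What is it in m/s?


GL = 9.81 * 150 * sin(35 deg) = 844 m/s

844 m/s


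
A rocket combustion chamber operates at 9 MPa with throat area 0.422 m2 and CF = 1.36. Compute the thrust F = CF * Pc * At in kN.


F = 1.36 * 9e6 * 0.422 = 5.1653e+06 N = 5165.3 kN

5165.3 kN


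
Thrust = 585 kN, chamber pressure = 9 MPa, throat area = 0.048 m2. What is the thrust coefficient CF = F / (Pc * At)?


CF = 585000 / (9e6 * 0.048) = 1.35

1.35


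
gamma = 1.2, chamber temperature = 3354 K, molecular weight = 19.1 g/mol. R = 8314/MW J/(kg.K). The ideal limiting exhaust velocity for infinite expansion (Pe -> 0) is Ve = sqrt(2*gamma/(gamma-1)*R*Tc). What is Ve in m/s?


R = 8314 / 19.1 = 435.29 J/(kg.K)
Ve = sqrt(2 * 1.2 / (1.2 - 1) * 435.29 * 3354) = 4186 m/s

4186 m/s


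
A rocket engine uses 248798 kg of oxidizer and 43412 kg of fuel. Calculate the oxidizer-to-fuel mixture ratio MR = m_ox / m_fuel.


MR = 248798 / 43412 = 5.73

5.73


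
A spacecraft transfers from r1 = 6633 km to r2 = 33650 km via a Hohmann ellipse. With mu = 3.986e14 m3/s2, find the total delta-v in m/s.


V1 = sqrt(mu/r1) = 7752.0 m/s
dV1 = V1*(sqrt(2*r2/(r1+r2)) - 1) = 2267.83 m/s
V2 = sqrt(mu/r2) = 3441.72 m/s
dV2 = V2*(1 - sqrt(2*r1/(r1+r2))) = 1466.64 m/s
Total dV = 3734 m/s

3734 m/s


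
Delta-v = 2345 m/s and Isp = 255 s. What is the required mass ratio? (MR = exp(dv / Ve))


Ve = 255 * 9.81 = 2501.55 m/s
MR = exp(2345 / 2501.55) = 2.553

2.553


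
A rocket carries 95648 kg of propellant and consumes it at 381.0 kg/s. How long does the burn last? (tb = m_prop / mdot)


tb = 95648 / 381.0 = 251.0 s

251.0 s


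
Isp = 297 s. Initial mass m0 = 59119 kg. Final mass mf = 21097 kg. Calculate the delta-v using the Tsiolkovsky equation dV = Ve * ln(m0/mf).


Ve = 297 * 9.81 = 2913.57 m/s
dV = 2913.57 * ln(59119/21097) = 3002 m/s

3002 m/s


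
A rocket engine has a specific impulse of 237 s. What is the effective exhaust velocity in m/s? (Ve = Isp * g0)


Ve = Isp * g0 = 237 * 9.81 = 2325.0 m/s

2325.0 m/s


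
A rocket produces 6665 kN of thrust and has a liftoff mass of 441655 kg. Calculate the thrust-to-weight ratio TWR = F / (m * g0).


TWR = 6665000 / (441655 * 9.81) = 1.54

1.54


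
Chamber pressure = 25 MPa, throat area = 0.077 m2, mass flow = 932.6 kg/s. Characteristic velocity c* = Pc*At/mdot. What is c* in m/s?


c* = 25e6 * 0.077 / 932.6 = 2064 m/s

2064 m/s


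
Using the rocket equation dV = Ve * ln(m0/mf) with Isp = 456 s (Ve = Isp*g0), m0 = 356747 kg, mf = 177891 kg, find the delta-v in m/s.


Ve = 456 * 9.81 = 4473.36 m/s
dV = 4473.36 * ln(356747/177891) = 3113 m/s

3113 m/s


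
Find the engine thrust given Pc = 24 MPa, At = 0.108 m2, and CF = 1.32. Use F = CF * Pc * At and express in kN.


F = 1.32 * 24e6 * 0.108 = 3.4214e+06 N = 3421.4 kN

3421.4 kN


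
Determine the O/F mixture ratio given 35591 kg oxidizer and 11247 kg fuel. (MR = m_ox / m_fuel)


MR = 35591 / 11247 = 3.16

3.16


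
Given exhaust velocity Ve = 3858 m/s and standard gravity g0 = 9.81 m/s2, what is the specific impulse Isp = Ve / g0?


Isp = Ve / g0 = 3858 / 9.81 = 393.3 s

393.3 s


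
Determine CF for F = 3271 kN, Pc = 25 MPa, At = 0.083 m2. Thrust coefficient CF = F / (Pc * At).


CF = 3271000 / (25e6 * 0.083) = 1.58

1.58


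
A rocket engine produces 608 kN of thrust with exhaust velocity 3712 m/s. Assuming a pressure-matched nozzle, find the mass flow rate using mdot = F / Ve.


mdot = F / Ve = 608000 / 3712 = 163.8 kg/s

163.8 kg/s


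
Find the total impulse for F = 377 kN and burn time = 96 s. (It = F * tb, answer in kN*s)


It = 377 * 96 = 36192 kN*s

36192 kN*s


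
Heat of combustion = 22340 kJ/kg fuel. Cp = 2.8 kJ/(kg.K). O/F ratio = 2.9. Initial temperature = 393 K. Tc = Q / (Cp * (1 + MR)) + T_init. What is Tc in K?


Tc = 22340 / (2.8 * (1 + 2.9)) + 393 = 2439 K

2439 K


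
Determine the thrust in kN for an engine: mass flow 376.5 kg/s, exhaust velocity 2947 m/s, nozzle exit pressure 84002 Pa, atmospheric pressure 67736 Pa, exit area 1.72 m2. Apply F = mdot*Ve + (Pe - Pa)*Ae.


F = 376.5 * 2947 + (84002 - 67736) * 1.72 = 1.1375e+06 N = 1137.5 kN

1137.5 kN


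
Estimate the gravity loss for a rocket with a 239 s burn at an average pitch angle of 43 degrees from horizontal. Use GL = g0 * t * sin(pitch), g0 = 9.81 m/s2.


GL = 9.81 * 239 * sin(43 deg) = 1599 m/s

1599 m/s


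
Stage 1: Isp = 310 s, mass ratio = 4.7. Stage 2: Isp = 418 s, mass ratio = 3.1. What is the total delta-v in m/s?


dV1 = 310 * 9.81 * ln(4.7) = 4706.3 m/s
dV2 = 418 * 9.81 * ln(3.1) = 4639.4 m/s
Total dV = 4706.3 + 4639.4 = 9345.7 m/s ~ 9346 m/s

9346 m/s


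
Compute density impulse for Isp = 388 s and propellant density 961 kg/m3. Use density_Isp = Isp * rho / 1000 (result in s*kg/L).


rho*Isp = 388 * 961 / 1000 = 373 s*kg/L

373 s*kg/L


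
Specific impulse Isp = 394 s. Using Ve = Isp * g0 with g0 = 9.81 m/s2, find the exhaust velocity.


Ve = Isp * g0 = 394 * 9.81 = 3865.1 m/s

3865.1 m/s


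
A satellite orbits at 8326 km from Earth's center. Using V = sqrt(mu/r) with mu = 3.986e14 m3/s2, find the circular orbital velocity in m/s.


V = sqrt(3.986e14 / 8326000) = 6919 m/s

6919 m/s


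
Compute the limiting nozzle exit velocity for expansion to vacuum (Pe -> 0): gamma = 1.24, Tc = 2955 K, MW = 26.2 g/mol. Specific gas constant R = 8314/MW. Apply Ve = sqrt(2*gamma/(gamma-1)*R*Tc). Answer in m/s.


R = 8314 / 26.2 = 317.33 J/(kg.K)
Ve = sqrt(2 * 1.24 / (1.24 - 1) * 317.33 * 2955) = 3113 m/s

3113 m/s


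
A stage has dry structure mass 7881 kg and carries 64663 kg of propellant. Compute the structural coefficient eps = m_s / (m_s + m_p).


eps = 7881 / (7881 + 64663) = 0.1086

0.1086


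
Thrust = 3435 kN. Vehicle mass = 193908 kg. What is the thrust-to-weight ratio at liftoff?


TWR = 3435000 / (193908 * 9.81) = 1.81

1.81


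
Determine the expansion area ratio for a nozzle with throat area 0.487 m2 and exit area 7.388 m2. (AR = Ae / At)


AR = 7.388 / 0.487 = 15.2

15.2


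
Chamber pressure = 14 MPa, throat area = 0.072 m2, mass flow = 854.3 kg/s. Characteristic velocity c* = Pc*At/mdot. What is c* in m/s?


c* = 14e6 * 0.072 / 854.3 = 1180 m/s

1180 m/s


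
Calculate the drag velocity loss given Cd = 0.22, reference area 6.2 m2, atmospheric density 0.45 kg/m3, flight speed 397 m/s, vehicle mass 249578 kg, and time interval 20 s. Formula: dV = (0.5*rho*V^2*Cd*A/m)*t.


D = 0.5 * 0.45 * 397^2 * 0.22 * 6.2 = 48370.2 N
a = 48370.2 / 249578 = 0.1938 m/s2
dV = 0.1938 * 20 = 3.9 m/s

3.9 m/s


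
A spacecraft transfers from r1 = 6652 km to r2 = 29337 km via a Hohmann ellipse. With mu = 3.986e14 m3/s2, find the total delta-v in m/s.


V1 = sqrt(mu/r1) = 7740.92 m/s
dV1 = V1*(sqrt(2*r2/(r1+r2)) - 1) = 2143.03 m/s
V2 = sqrt(mu/r2) = 3686.05 m/s
dV2 = V2*(1 - sqrt(2*r1/(r1+r2))) = 1444.92 m/s
Total dV = 3588 m/s

3588 m/s


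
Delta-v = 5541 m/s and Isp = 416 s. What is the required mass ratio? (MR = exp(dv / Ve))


Ve = 416 * 9.81 = 4080.96 m/s
MR = exp(5541 / 4080.96) = 3.888

3.888


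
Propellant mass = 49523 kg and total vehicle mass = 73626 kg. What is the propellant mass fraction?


PMF = 49523 / 73626 = 0.673

0.673


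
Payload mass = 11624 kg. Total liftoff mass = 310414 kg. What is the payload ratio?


PR = 11624 / 310414 = 0.0374

0.0374


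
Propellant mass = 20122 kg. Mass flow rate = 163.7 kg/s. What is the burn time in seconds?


tb = 20122 / 163.7 = 122.9 s

122.9 s


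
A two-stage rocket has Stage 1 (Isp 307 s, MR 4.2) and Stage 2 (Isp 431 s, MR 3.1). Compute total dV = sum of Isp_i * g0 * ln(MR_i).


dV1 = 307 * 9.81 * ln(4.2) = 4322.0 m/s
dV2 = 431 * 9.81 * ln(3.1) = 4783.7 m/s
Total dV = 4322.0 + 4783.7 = 9105.7 m/s ~ 9106 m/s

9106 m/s


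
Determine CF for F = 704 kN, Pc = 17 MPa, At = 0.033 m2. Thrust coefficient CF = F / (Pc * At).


CF = 704000 / (17e6 * 0.033) = 1.25

1.25


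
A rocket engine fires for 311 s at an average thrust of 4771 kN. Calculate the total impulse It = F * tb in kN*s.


It = 4771 * 311 = 1483781 kN*s

1483781 kN*s


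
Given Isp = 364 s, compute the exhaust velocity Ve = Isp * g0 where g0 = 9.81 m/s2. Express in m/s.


Ve = Isp * g0 = 364 * 9.81 = 3570.8 m/s

3570.8 m/s


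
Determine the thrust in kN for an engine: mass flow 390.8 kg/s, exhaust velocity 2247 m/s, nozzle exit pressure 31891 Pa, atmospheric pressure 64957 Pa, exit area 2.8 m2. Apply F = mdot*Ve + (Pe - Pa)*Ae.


F = 390.8 * 2247 + (31891 - 64957) * 2.8 = 785543.0 N = 785.5 kN

785.5 kN


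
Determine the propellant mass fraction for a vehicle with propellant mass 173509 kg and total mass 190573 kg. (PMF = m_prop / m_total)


PMF = 173509 / 190573 = 0.91

0.91


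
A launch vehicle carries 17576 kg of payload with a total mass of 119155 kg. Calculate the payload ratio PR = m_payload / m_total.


PR = 17576 / 119155 = 0.1475

0.1475


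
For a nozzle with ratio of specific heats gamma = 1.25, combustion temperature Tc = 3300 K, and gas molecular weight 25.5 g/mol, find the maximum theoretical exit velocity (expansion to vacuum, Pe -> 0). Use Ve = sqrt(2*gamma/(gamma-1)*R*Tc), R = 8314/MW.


R = 8314 / 25.5 = 326.04 J/(kg.K)
Ve = sqrt(2 * 1.25 / (1.25 - 1) * 326.04 * 3300) = 3280 m/s

3280 m/s


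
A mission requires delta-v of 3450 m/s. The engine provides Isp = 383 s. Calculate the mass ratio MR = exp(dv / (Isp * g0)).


Ve = 383 * 9.81 = 3757.23 m/s
MR = exp(3450 / 3757.23) = 2.505

2.505


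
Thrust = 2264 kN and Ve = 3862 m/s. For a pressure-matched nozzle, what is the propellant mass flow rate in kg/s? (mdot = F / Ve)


mdot = F / Ve = 2264000 / 3862 = 586.2 kg/s

586.2 kg/s


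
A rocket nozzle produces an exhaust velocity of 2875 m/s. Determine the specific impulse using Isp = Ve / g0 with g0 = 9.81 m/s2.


Isp = Ve / g0 = 2875 / 9.81 = 293.1 s

293.1 s


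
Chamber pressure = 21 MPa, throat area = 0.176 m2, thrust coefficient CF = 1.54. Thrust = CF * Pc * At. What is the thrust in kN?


F = 1.54 * 21e6 * 0.176 = 5.6918e+06 N = 5691.8 kN

5691.8 kN


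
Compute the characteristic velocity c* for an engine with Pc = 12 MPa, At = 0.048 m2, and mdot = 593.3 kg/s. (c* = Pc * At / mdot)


c* = 12e6 * 0.048 / 593.3 = 971 m/s

971 m/s


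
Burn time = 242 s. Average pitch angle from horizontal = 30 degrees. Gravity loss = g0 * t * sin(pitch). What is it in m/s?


GL = 9.81 * 242 * sin(30 deg) = 1187 m/s

1187 m/s


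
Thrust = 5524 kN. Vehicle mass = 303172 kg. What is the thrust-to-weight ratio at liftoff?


TWR = 5524000 / (303172 * 9.81) = 1.86

1.86


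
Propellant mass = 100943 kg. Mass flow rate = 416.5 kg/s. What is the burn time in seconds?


tb = 100943 / 416.5 = 242.4 s

242.4 s


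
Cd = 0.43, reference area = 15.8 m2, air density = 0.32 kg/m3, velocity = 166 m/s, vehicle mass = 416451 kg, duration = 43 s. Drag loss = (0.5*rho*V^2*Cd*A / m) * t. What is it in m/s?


D = 0.5 * 0.32 * 166^2 * 0.43 * 15.8 = 29954.47 N
a = 29954.47 / 416451 = 0.0719 m/s2
dV = 0.0719 * 43 = 3.1 m/s

3.1 m/s


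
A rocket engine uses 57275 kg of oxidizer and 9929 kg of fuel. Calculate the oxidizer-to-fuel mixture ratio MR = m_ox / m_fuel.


MR = 57275 / 9929 = 5.77

5.77


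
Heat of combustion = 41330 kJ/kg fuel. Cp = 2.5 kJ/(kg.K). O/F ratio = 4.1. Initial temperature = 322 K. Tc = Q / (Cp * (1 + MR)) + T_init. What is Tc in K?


Tc = 41330 / (2.5 * (1 + 4.1)) + 322 = 3564 K

3564 K


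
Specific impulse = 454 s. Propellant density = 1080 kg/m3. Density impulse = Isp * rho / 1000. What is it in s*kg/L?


rho*Isp = 454 * 1080 / 1000 = 490 s*kg/L

490 s*kg/L


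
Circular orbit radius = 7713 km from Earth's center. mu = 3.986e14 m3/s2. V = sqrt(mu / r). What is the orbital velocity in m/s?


V = sqrt(3.986e14 / 7713000) = 7189 m/s

7189 m/s


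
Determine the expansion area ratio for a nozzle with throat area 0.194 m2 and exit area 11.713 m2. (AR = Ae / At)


AR = 11.713 / 0.194 = 60.4

60.4


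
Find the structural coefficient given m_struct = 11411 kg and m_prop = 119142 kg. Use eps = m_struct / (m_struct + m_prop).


eps = 11411 / (11411 + 119142) = 0.0874

0.0874


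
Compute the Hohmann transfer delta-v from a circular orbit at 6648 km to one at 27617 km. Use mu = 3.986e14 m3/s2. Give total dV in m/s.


V1 = sqrt(mu/r1) = 7743.25 m/s
dV1 = V1*(sqrt(2*r2/(r1+r2)) - 1) = 2087.83 m/s
V2 = sqrt(mu/r2) = 3799.1 m/s
dV2 = V2*(1 - sqrt(2*r1/(r1+r2))) = 1432.55 m/s
Total dV = 3520 m/s

3520 m/s


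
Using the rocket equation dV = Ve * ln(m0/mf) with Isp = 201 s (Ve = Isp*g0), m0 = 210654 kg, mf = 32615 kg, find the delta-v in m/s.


Ve = 201 * 9.81 = 1971.81 m/s
dV = 1971.81 * ln(210654/32615) = 3678 m/s

3678 m/s


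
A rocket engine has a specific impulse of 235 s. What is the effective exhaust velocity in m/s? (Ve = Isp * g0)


Ve = Isp * g0 = 235 * 9.81 = 2305.3 m/s

2305.3 m/s


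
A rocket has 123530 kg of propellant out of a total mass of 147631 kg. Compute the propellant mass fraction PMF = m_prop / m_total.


PMF = 123530 / 147631 = 0.837

0.837


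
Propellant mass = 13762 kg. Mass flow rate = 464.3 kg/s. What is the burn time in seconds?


tb = 13762 / 464.3 = 29.6 s

29.6 s


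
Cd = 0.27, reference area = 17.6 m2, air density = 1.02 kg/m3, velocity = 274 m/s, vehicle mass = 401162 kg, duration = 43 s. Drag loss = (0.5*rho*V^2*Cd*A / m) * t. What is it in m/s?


D = 0.5 * 1.02 * 274^2 * 0.27 * 17.6 = 181948.19 N
a = 181948.19 / 401162 = 0.4536 m/s2
dV = 0.4536 * 43 = 19.5 m/s

19.5 m/s


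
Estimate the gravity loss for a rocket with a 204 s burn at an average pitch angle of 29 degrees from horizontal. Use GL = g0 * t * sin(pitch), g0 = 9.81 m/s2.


GL = 9.81 * 204 * sin(29 deg) = 970 m/s

970 m/s


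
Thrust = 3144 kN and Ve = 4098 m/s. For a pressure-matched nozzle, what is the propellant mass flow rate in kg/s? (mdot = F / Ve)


mdot = F / Ve = 3144000 / 4098 = 767.2 kg/s

767.2 kg/s


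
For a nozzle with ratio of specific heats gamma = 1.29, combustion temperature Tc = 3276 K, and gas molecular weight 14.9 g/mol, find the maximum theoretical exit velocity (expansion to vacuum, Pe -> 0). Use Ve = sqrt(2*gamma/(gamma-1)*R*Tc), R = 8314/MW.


R = 8314 / 14.9 = 557.99 J/(kg.K)
Ve = sqrt(2 * 1.29 / (1.29 - 1) * 557.99 * 3276) = 4033 m/s

4033 m/s


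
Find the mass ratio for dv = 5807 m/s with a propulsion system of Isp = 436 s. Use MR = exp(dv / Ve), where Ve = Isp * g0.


Ve = 436 * 9.81 = 4277.16 m/s
MR = exp(5807 / 4277.16) = 3.887

3.887


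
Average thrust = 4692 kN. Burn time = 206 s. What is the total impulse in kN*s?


It = 4692 * 206 = 966552 kN*s

966552 kN*s


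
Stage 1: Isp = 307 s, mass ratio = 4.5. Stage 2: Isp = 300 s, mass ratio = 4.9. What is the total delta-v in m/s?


dV1 = 307 * 9.81 * ln(4.5) = 4529.8 m/s
dV2 = 300 * 9.81 * ln(4.9) = 4677.1 m/s
Total dV = 4529.8 + 4677.1 = 9206.9 m/s ~ 9207 m/s

9207 m/s


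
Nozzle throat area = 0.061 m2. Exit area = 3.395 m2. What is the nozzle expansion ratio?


AR = 3.395 / 0.061 = 55.7

55.7


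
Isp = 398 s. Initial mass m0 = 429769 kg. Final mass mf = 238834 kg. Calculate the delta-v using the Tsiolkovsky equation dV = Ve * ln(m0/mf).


Ve = 398 * 9.81 = 3904.38 m/s
dV = 3904.38 * ln(429769/238834) = 2294 m/s

2294 m/s


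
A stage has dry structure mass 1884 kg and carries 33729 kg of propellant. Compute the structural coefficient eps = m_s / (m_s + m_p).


eps = 1884 / (1884 + 33729) = 0.0529

0.0529


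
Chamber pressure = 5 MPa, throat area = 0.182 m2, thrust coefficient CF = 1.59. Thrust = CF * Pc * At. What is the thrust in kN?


F = 1.59 * 5e6 * 0.182 = 1.4469e+06 N = 1446.9 kN

1446.9 kN


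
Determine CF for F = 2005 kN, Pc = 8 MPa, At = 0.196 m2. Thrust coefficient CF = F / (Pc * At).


CF = 2005000 / (8e6 * 0.196) = 1.28

1.28


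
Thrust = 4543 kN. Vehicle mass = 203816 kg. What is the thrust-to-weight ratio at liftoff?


TWR = 4543000 / (203816 * 9.81) = 2.27

2.27


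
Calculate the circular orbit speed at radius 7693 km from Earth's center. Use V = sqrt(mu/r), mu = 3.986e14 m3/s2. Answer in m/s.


V = sqrt(3.986e14 / 7693000) = 7198 m/s

7198 m/s


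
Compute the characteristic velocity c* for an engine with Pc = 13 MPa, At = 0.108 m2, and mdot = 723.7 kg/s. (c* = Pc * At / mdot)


c* = 13e6 * 0.108 / 723.7 = 1940 m/s

1940 m/s


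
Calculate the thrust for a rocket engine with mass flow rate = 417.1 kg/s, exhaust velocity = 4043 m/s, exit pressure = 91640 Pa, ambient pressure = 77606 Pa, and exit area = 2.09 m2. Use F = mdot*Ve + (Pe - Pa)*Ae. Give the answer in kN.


F = 417.1 * 4043 + (91640 - 77606) * 2.09 = 1.7157e+06 N = 1715.7 kN

1715.7 kN


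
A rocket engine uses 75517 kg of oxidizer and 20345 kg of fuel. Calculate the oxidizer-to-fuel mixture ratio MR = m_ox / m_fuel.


MR = 75517 / 20345 = 3.71

3.71


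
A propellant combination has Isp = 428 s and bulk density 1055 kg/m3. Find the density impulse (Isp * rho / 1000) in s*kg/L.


rho*Isp = 428 * 1055 / 1000 = 452 s*kg/L

452 s*kg/L


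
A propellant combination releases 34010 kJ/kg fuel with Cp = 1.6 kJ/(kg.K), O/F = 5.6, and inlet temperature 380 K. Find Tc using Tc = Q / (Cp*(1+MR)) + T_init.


Tc = 34010 / (1.6 * (1 + 5.6)) + 380 = 3601 K

3601 K


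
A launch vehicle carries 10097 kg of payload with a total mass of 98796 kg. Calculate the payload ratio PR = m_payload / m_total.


PR = 10097 / 98796 = 0.1022

0.1022


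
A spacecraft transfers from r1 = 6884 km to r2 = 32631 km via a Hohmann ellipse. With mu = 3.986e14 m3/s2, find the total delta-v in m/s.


V1 = sqrt(mu/r1) = 7609.36 m/s
dV1 = V1*(sqrt(2*r2/(r1+r2)) - 1) = 2169.71 m/s
V2 = sqrt(mu/r2) = 3495.05 m/s
dV2 = V2*(1 - sqrt(2*r1/(r1+r2))) = 1432.01 m/s
Total dV = 3602 m/s

3602 m/s


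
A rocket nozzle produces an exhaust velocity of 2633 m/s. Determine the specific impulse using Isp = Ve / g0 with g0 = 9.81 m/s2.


Isp = Ve / g0 = 2633 / 9.81 = 268.4 s

268.4 s


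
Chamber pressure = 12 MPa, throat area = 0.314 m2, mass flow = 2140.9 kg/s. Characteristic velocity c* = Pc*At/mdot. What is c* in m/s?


c* = 12e6 * 0.314 / 2140.9 = 1760 m/s

1760 m/s


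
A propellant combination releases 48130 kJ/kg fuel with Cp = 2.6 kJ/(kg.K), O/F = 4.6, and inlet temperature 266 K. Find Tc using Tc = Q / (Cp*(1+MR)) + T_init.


Tc = 48130 / (2.6 * (1 + 4.6)) + 266 = 3572 K

3572 K


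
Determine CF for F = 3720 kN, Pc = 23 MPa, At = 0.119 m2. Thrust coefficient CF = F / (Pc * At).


CF = 3720000 / (23e6 * 0.119) = 1.36

1.36


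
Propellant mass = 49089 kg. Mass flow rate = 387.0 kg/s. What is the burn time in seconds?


tb = 49089 / 387.0 = 126.8 s

126.8 s


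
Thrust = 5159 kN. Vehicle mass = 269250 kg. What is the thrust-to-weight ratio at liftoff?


TWR = 5159000 / (269250 * 9.81) = 1.95

1.95


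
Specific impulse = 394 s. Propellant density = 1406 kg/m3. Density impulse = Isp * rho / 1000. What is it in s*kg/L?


rho*Isp = 394 * 1406 / 1000 = 554 s*kg/L

554 s*kg/L


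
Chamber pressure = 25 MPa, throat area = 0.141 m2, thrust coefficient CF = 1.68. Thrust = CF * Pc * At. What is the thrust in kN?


F = 1.68 * 25e6 * 0.141 = 5.9220e+06 N = 5922.0 kN

5922.0 kN


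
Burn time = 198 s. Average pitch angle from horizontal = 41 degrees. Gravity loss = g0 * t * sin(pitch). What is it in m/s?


GL = 9.81 * 198 * sin(41 deg) = 1274 m/s

1274 m/s


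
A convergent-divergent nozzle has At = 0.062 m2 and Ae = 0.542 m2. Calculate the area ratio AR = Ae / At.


AR = 0.542 / 0.062 = 8.7

8.7


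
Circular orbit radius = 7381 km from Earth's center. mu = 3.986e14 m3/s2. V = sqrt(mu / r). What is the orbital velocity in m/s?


V = sqrt(3.986e14 / 7381000) = 7349 m/s

7349 m/s


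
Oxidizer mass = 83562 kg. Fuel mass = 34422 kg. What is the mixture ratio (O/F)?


MR = 83562 / 34422 = 2.43

2.43


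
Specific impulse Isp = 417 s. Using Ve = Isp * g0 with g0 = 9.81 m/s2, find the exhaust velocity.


Ve = Isp * g0 = 417 * 9.81 = 4090.8 m/s

4090.8 m/s


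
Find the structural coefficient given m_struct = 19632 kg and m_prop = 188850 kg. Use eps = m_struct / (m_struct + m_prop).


eps = 19632 / (19632 + 188850) = 0.0942

0.0942


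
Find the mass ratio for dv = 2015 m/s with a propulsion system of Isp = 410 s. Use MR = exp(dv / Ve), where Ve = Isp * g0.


Ve = 410 * 9.81 = 4022.1 m/s
MR = exp(2015 / 4022.1) = 1.65

1.65


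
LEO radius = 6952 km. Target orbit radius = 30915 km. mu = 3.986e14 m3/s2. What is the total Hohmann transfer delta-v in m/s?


V1 = sqrt(mu/r1) = 7572.06 m/s
dV1 = V1*(sqrt(2*r2/(r1+r2)) - 1) = 2103.66 m/s
V2 = sqrt(mu/r2) = 3590.74 m/s
dV2 = V2*(1 - sqrt(2*r1/(r1+r2))) = 1414.92 m/s
Total dV = 3519 m/s

3519 m/s


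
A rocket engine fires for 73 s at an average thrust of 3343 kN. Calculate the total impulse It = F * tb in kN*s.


It = 3343 * 73 = 244039 kN*s

244039 kN*s


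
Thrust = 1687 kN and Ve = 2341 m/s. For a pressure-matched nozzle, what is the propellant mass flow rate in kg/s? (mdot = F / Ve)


mdot = F / Ve = 1687000 / 2341 = 720.6 kg/s

720.6 kg/s


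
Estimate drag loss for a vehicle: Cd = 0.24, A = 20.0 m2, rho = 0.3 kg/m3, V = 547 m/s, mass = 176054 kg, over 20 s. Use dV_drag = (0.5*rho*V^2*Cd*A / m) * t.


D = 0.5 * 0.3 * 547^2 * 0.24 * 20.0 = 215430.48 N
a = 215430.48 / 176054 = 1.2237 m/s2
dV = 1.2237 * 20 = 24.5 m/s

24.5 m/s


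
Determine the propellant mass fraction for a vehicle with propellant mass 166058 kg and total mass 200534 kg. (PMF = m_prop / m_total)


PMF = 166058 / 200534 = 0.828

0.828


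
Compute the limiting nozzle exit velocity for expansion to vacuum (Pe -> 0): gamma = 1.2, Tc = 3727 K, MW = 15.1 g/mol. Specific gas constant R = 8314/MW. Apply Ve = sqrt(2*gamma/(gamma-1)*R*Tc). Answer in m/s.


R = 8314 / 15.1 = 550.6 J/(kg.K)
Ve = sqrt(2 * 1.2 / (1.2 - 1) * 550.6 * 3727) = 4962 m/s

4962 m/s


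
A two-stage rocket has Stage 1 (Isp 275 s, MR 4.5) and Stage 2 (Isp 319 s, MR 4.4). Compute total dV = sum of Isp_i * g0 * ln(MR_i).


dV1 = 275 * 9.81 * ln(4.5) = 4057.6 m/s
dV2 = 319 * 9.81 * ln(4.4) = 4636.5 m/s
Total dV = 4057.6 + 4636.5 = 8694.1 m/s ~ 8694 m/s

8694 m/s


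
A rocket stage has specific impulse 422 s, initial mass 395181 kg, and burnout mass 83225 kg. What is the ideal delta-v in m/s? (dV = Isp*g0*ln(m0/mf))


Ve = 422 * 9.81 = 4139.82 m/s
dV = 4139.82 * ln(395181/83225) = 6449 m/s

6449 m/s


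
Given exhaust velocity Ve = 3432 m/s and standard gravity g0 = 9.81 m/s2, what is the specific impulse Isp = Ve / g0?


Isp = Ve / g0 = 3432 / 9.81 = 349.8 s

349.8 s


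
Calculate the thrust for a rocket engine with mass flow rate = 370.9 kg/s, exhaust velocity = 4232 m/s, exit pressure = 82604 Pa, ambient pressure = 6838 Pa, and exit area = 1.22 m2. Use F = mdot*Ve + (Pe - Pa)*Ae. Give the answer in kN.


F = 370.9 * 4232 + (82604 - 6838) * 1.22 = 1.6621e+06 N = 1662.1 kN

1662.1 kN


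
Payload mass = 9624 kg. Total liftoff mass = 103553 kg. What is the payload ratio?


PR = 9624 / 103553 = 0.0929

0.0929


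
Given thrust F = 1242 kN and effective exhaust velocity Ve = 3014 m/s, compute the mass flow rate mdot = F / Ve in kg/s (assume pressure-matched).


mdot = F / Ve = 1242000 / 3014 = 412.1 kg/s

412.1 kg/s


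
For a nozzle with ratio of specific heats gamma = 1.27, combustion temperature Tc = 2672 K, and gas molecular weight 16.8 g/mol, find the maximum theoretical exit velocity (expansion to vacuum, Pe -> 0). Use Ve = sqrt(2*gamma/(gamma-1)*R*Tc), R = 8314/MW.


R = 8314 / 16.8 = 494.88 J/(kg.K)
Ve = sqrt(2 * 1.27 / (1.27 - 1) * 494.88 * 2672) = 3527 m/s

3527 m/s


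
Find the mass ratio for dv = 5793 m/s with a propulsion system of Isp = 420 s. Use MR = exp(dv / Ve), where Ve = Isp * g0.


Ve = 420 * 9.81 = 4120.2 m/s
MR = exp(5793 / 4120.2) = 4.08

4.08


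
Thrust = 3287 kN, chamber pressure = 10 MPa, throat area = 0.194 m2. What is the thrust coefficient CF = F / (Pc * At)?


CF = 3287000 / (10e6 * 0.194) = 1.69

1.69


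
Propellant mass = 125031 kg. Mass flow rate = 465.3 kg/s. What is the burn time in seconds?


tb = 125031 / 465.3 = 268.7 s

268.7 s


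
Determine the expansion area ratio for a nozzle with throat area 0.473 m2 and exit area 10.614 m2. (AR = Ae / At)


AR = 10.614 / 0.473 = 22.4

22.4


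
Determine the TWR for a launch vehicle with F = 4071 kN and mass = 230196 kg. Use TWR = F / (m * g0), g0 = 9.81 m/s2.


TWR = 4071000 / (230196 * 9.81) = 1.8

1.8


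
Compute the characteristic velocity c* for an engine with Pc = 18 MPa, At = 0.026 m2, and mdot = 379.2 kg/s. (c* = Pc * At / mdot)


c* = 18e6 * 0.026 / 379.2 = 1234 m/s

1234 m/s


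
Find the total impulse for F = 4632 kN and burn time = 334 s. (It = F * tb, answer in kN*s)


It = 4632 * 334 = 1547088 kN*s

1547088 kN*s


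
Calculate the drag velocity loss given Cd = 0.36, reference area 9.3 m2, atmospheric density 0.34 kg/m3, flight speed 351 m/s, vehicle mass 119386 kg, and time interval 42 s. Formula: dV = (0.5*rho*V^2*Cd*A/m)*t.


D = 0.5 * 0.34 * 351^2 * 0.36 * 9.3 = 70121.08 N
a = 70121.08 / 119386 = 0.5873 m/s2
dV = 0.5873 * 42 = 24.7 m/s

24.7 m/s


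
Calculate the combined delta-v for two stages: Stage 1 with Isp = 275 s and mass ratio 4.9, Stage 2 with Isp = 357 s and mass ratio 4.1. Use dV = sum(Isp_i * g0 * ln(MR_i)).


dV1 = 275 * 9.81 * ln(4.9) = 4287.4 m/s
dV2 = 357 * 9.81 * ln(4.1) = 4941.5 m/s
Total dV = 4287.4 + 4941.5 = 9228.9 m/s ~ 9229 m/s

9229 m/s


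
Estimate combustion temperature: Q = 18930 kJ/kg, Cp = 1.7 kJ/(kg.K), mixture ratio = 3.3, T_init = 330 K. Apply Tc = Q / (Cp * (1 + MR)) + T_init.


Tc = 18930 / (1.7 * (1 + 3.3)) + 330 = 2920 K

2920 K


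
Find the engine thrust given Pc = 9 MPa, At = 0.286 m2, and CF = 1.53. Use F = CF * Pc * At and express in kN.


F = 1.53 * 9e6 * 0.286 = 3.9382e+06 N = 3938.2 kN

3938.2 kN


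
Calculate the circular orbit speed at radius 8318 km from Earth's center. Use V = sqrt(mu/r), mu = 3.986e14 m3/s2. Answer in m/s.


V = sqrt(3.986e14 / 8318000) = 6922 m/s

6922 m/s


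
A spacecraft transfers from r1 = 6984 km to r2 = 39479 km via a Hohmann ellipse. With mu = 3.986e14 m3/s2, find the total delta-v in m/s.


V1 = sqrt(mu/r1) = 7554.69 m/s
dV1 = V1*(sqrt(2*r2/(r1+r2)) - 1) = 2293.61 m/s
V2 = sqrt(mu/r2) = 3177.5 m/s
dV2 = V2*(1 - sqrt(2*r1/(r1+r2))) = 1435.3 m/s
Total dV = 3729 m/s

3729 m/s


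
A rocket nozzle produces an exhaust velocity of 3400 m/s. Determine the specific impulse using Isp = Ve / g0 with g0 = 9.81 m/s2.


Isp = Ve / g0 = 3400 / 9.81 = 346.6 s

346.6 s


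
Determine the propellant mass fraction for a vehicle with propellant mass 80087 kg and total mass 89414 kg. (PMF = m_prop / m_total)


PMF = 80087 / 89414 = 0.896

0.896


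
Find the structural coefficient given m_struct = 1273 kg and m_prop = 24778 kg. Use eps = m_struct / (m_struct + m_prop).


eps = 1273 / (1273 + 24778) = 0.0489

0.0489


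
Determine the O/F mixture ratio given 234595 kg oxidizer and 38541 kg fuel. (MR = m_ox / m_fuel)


MR = 234595 / 38541 = 6.09

6.09


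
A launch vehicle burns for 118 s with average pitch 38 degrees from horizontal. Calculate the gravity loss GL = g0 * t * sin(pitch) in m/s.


GL = 9.81 * 118 * sin(38 deg) = 713 m/s

713 m/s


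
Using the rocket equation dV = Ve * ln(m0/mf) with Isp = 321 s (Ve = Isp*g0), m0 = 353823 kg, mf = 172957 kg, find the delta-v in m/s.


Ve = 321 * 9.81 = 3149.01 m/s
dV = 3149.01 * ln(353823/172957) = 2254 m/s

2254 m/s


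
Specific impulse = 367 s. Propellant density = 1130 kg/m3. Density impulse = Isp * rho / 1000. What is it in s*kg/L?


rho*Isp = 367 * 1130 / 1000 = 415 s*kg/L

415 s*kg/L


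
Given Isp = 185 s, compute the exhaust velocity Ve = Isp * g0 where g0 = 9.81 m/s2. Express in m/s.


Ve = Isp * g0 = 185 * 9.81 = 1814.9 m/s

1814.9 m/s


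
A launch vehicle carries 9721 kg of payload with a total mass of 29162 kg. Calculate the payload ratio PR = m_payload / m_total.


PR = 9721 / 29162 = 0.3333

0.3333


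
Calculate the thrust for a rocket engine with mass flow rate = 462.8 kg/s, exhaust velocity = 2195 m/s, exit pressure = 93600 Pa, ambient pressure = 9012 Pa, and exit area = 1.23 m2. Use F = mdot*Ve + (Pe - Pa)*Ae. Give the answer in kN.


F = 462.8 * 2195 + (93600 - 9012) * 1.23 = 1.1199e+06 N = 1119.9 kN

1119.9 kN


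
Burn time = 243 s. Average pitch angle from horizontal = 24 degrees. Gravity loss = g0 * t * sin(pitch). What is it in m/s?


GL = 9.81 * 243 * sin(24 deg) = 970 m/s

970 m/s


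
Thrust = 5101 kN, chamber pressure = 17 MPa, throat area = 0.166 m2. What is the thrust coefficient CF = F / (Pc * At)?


CF = 5101000 / (17e6 * 0.166) = 1.81

1.81


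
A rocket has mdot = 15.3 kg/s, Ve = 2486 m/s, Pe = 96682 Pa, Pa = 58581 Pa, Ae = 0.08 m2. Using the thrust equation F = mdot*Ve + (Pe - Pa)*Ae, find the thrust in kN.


F = 15.3 * 2486 + (96682 - 58581) * 0.08 = 41084.0 N = 41.1 kN

41.1 kN


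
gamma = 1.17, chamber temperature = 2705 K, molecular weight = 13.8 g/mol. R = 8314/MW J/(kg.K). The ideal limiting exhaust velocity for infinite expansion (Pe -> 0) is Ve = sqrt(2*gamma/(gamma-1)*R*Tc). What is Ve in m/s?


R = 8314 / 13.8 = 602.46 J/(kg.K)
Ve = sqrt(2 * 1.17 / (1.17 - 1) * 602.46 * 2705) = 4736 m/s

4736 m/s


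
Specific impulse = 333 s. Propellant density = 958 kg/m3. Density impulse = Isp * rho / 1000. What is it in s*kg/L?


rho*Isp = 333 * 958 / 1000 = 319 s*kg/L

319 s*kg/L


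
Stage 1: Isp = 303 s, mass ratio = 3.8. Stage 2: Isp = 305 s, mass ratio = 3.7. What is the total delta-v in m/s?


dV1 = 303 * 9.81 * ln(3.8) = 3968.2 m/s
dV2 = 305 * 9.81 * ln(3.7) = 3914.6 m/s
Total dV = 3968.2 + 3914.6 = 7882.8 m/s ~ 7883 m/s

7883 m/s


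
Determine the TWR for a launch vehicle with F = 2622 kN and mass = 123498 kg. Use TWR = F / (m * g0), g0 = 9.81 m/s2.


TWR = 2622000 / (123498 * 9.81) = 2.16

2.16


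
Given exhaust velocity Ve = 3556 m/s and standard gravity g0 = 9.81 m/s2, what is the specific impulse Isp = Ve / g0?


Isp = Ve / g0 = 3556 / 9.81 = 362.5 s

362.5 s


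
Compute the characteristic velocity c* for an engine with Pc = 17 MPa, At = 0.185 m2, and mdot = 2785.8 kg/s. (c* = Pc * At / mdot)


c* = 17e6 * 0.185 / 2785.8 = 1129 m/s

1129 m/s


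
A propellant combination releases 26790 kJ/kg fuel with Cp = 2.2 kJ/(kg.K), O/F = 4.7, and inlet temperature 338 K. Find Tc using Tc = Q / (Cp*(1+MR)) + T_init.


Tc = 26790 / (2.2 * (1 + 4.7)) + 338 = 2474 K

2474 K


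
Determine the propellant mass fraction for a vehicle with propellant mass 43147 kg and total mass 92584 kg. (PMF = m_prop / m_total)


PMF = 43147 / 92584 = 0.466

0.466


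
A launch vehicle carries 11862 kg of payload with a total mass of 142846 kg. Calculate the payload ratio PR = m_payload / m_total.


PR = 11862 / 142846 = 0.083

0.083


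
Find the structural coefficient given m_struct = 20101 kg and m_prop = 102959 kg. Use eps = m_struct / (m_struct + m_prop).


eps = 20101 / (20101 + 102959) = 0.1633

0.1633


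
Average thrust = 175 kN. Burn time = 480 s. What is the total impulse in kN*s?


It = 175 * 480 = 84000 kN*s

84000 kN*s


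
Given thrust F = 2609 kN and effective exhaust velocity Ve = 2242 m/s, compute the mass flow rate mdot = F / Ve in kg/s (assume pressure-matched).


mdot = F / Ve = 2609000 / 2242 = 1163.7 kg/s

1163.7 kg/s
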